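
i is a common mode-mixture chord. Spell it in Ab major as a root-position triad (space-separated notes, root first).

Ab Cb Eb

i is built on scale degree 1, which is Ab in both Ab major and its parallel. Stacking thirds in Ab minor on Ab gives Ab–Cb–Eb.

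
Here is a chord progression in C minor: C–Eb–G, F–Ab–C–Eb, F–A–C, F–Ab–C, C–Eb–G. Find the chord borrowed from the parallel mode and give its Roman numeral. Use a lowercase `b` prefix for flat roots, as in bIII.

The diatonic triads in C minor (with V from harmonic minor) are Cm, Ddim, Eb, Fm, G, Ab, Bb. C–Eb–G = Cm, F–Ab–C–Eb = Fm7 and F–Ab–C = Fm all belong to that set. F–A–C is not: scale degree 4 in C minor carries Fm (iv). In C major the chord on that degree is F, so here it functions as IV, borrowed from the parallel major.

IV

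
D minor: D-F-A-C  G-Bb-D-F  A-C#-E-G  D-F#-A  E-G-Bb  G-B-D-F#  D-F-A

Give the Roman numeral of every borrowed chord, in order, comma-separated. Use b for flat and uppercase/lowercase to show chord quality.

In D minor (with V from harmonic minor) the diatonic chords are Dm, Edim, F, Gm, A, Bb, C. D–F–A–C = Dm7, G–Bb–D–F = Gm7, A–C#–E–G = A7, E–G–Bb = Edim and D–F–A = Dm all belong to that set. D–F#–A is not: scale degree 1 in D minor carries Dm (i). In D major the chord on that degree is D, so here it functions as I, borrowed from the parallel major. G–B–D–F# doesn't fit — on degree 4 D minor would have Gm (iv). Gmaj7 is the degree-4 chord of D major, so it is the borrowed IVmaj7.

I, IVmaj7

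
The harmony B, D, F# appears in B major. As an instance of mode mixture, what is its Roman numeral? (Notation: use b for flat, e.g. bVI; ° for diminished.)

i

B is scale degree 1 in B major. Diatonically B major has B (I) on that degree; B–D–F# is instead the minor chord native to B minor, so it takes the label i.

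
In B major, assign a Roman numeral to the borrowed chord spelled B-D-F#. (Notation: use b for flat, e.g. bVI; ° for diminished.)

B is scale degree 1 in B major. Diatonically B major has B (I) on that degree; B–D–F# is instead the minor chord native to B minor, so it takes the label i.

i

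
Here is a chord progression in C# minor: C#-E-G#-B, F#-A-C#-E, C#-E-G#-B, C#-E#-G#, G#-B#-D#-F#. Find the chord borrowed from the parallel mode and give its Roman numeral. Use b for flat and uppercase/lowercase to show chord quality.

I

In C# minor (with V from harmonic minor) the diatonic chords are C#m, D#dim, E, F#m, G#, A, B. C#–E–G#–B = C#m7, F#–A–C#–E = F#m7 and G#–B#–D#–F# = G#7 all belong to that set. C#–E#–G# is not: scale degree 1 in C# minor carries C#m (i). In C# major the chord on that degree is C#, so here it functions as I, borrowed from the parallel major.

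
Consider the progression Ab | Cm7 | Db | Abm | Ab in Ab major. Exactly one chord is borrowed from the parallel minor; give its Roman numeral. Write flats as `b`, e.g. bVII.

i

In Ab major the diatonic chords are Ab, Bbm, Cm, Db, Eb, Fm, Gdim. Ab, Cm7 and Db all belong to that set. Abm (Ab–Cb–Eb) is not: scale degree 1 in Ab major carries Ab (I). In Ab minor the chord on that degree is Abm, so here it functions as i, borrowed from the parallel minor.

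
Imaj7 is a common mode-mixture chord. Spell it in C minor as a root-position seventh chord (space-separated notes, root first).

C E G B

Imaj7 is built on scale degree 1, which is C in both C minor and its parallel. Stacking thirds in C major on C gives C–E–G–B.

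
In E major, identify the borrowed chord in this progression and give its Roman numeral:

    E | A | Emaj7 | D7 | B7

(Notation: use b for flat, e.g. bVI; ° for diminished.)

bVII7

E major has the diatonic set E, F#m, G#m, A, B, C#m, D#dim. Of the given chords, E, A, Emaj7 and B7 are diatonic. But D7 (D–F#–A–C) is foreign: the diatonic vii° on degree 7 is D#dim, whereas D7 comes from E minor. It is labeled bVII7.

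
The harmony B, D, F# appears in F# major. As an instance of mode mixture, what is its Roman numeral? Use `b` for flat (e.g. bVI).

iv

B is scale degree 4 in F# major. B–D–F# is a minor chord — the form found in F# minor, not the diatonic IV (B). Borrowed into F# major it is written iv.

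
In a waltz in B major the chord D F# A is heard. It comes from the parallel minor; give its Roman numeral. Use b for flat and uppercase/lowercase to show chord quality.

bIII

D is the lowered form of scale degree 3 in B major (the diatonic degree 3 is D#). Diatonically B major has D#m (iii) on that degree; D–F#–A is instead the major chord native to B minor, so it takes the label bIII.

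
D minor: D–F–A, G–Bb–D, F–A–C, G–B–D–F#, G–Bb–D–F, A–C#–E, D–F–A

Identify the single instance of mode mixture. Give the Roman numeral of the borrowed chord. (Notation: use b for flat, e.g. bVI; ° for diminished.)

The diatonic triads in D minor (with V from harmonic minor) are Dm, Edim, F, Gm, A, Bb, C. Of the given chords, D–F–A = Dm, G–Bb–D = Gm, F–A–C = F, G–Bb–D–F = Gm7 and A–C#–E = A are diatonic. But G–B–D–F# is foreign: the diatonic iv on degree 4 is Gm, whereas Gmaj7 comes from D major. It is labeled IVmaj7.

IVmaj7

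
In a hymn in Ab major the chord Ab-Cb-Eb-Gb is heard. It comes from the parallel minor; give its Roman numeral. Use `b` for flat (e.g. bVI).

i7

The root Ab is the diatonic 1st degree of Ab major; the borrowing shows in the chord quality. Diatonically Ab major has Ab (I) on that degree; Ab–Cb–Eb–Gb is instead the minor-seventh chord native to Ab minor, so it takes the label i7.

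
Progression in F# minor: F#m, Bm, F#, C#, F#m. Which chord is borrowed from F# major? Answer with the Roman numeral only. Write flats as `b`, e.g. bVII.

I

In F# minor (with V from harmonic minor) the diatonic chords are F#m, G#dim, A, Bm, C#, D, E. Of the given chords, F#m, Bm and C# are diatonic. F# (F#–A#–C#) doesn't fit — on degree 1 F# minor would have F#m (i). F# is the degree-1 chord of F# major, so it is the borrowed I.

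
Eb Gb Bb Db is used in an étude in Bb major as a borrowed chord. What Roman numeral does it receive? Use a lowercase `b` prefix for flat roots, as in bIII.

iv7

Eb is scale degree 4 in Bb major. The diatonic chord on degree 4 would be Eb (IV), but Eb–Gb–Bb–Db is the minor-seventh chord from Bb minor. As a borrowed chord it is labeled iv7.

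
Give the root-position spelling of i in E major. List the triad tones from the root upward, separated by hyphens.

i is built on scale degree 1, which is E in both E major and its parallel. In E minor the chord on E is E–G–B.

E-G-B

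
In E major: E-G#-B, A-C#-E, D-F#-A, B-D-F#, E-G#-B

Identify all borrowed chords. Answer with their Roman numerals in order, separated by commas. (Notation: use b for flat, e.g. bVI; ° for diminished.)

The diatonic triads in E major are E, F#m, G#m, A, B, C#m, D#dim. Of the given chords, E–G#–B = E and A–C#–E = A are diatonic. D–F#–A is not: scale degree 7 in E major carries D#dim (vii°). In E minor the chord on that degree is D, so here it functions as bVII, borrowed from the parallel minor. B–D–F# doesn't fit — on degree 5 E major would have B (V). Bm is the degree-5 chord of E minor, so it is the borrowed v.

bVII, v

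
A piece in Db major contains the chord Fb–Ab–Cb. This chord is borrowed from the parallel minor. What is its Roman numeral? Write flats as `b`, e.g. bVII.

In Db major scale degree 3 is F; Fb is its lowered form, from Db minor. The diatonic chord on degree 3 would be Fm (iii), but Fb–Ab–Cb is the major chord from Db minor. As a borrowed chord it is labeled bIII.

bIII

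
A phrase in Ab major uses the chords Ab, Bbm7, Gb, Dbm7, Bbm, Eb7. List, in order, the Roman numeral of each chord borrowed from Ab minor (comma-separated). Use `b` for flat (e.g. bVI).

bVII, iv7

The diatonic triads in Ab major are Ab, Bbm, Cm, Db, Eb, Fm, Gdim. Ab, Bbm7, Bbm and Eb7 all belong to that set. Gb (Gb–Bb–Db) doesn't fit — on degree 7 Ab major would have Gdim (vii°). Gb is the degree-7 chord of Ab minor, so it is the borrowed bVII. Dbm7 (Db–Fb–Ab–Cb) is not: scale degree 4 in Ab major carries Db (IV). In Ab minor the chord on that degree is Dbm7, so here it functions as iv7, borrowed from the parallel minor.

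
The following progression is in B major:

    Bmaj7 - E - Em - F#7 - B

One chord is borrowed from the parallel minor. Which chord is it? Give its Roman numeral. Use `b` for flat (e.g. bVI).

The diatonic triads in B major are B, C#m, D#m, E, F#, G#m, A#dim. Bmaj7, E, F#7 and B are all diatonic. But Em (E–G–B) is foreign: the diatonic IV on degree 4 is E, whereas Em comes from B minor. It is labeled iv.

iv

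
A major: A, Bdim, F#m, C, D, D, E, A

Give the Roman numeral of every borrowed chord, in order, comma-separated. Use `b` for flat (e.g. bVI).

The diatonic triads in A major are A, Bm, C#m, D, E, F#m, G#dim. A, F#m, D and E are all diatonic. Bdim (B–D–F) doesn't fit — on degree 2 A major would have Bm (ii). Bdim is the degree-2 chord of A minor, so it is the borrowed ii°. But C (C–E–G) is foreign: the diatonic iii on degree 3 is C#m, whereas C comes from A minor. It is labeled bIII.

ii°, bIII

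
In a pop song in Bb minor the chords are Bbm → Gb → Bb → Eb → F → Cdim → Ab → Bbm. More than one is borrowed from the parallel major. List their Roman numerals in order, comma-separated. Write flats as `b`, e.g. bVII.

I, IV

In Bb minor (with V from harmonic minor) the diatonic chords are Bbm, Cdim, Db, Ebm, F, Gb, Ab. Of the given chords, Bbm, Gb, F, Cdim and Ab are diatonic. Bb (Bb–D–F) doesn't fit — on degree 1 Bb minor would have Bbm (i). Bb is the degree-1 chord of Bb major, so it is the borrowed I. But Eb (Eb–G–Bb) is foreign: the diatonic iv on degree 4 is Ebm, whereas Eb comes from Bb major. It is labeled IV.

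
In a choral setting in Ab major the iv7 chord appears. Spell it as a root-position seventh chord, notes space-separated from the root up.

iv7 is built on scale degree 4, which is Db in both Ab major and its parallel. In Ab minor the chord on Db is Db–Fb–Ab–Cb.

Db Fb Ab Cb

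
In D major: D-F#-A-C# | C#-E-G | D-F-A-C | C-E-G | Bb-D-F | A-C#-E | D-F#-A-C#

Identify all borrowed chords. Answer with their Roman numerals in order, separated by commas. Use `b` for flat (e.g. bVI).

D major has the diatonic set D, Em, F#m, G, A, Bm, C#dim. D–F#–A–C# = Dmaj7, C#–E–G = C#dim and A–C#–E = A are all diatonic. D–F–A–C doesn't fit — on degree 1 D major would have D (I). Dm7 is the degree-1 chord of D minor, so it is the borrowed i7. But C–E–G is foreign: the diatonic vii° on degree 7 is C#dim, whereas C comes from D minor. It is labeled bVII. Bb–D–F is not: scale degree 6 in D major carries Bm (vi). In D minor the chord on that degree is Bb, so here it functions as bVI, borrowed from the parallel minor.

i7, bVII, bVI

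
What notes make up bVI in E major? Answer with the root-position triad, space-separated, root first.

C E G

The root of bVI is the lowered 6th degree: C# becomes C. Stacking thirds in E minor on C gives C–E–G.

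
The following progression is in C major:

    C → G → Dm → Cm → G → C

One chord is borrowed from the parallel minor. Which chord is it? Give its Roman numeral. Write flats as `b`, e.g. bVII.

i

The diatonic triads in C major are C, Dm, Em, F, G, Am, Bdim. Of the given chords, C, G and Dm are diatonic. Cm (C–Eb–G) is not: scale degree 1 in C major carries C (I). In C minor the chord on that degree is Cm, so here it functions as i, borrowed from the parallel minor.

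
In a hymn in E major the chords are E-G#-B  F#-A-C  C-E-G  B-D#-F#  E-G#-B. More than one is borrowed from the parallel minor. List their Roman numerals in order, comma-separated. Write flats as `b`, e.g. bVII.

In E major the diatonic chords are E, F#m, G#m, A, B, C#m, D#dim. Of the given chords, E–G#–B = E and B–D#–F# = B are diatonic. F#–A–C doesn't fit — on degree 2 E major would have F#m (ii). F#dim is the degree-2 chord of E minor, so it is the borrowed ii°. C–E–G doesn't fit — on degree 6 E major would have C#m (vi). C is the degree-6 chord of E minor, so it is the borrowed bVI.

ii°, bVI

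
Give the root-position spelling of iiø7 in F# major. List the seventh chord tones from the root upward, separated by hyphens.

The root, G#, is scale degree 2 — the same note in F# major and F# minor; only the chord quality changes. Stacking thirds in F# minor on G# gives G#–B–D–F#.

G#-B-D-F#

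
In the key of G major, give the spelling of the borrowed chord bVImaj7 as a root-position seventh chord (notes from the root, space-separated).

The root of bVImaj7 is the lowered 6th degree: E becomes Eb. Building the major-seventh chord from the parallel minor on Eb: Eb–G–Bb–D.

Eb G Bb D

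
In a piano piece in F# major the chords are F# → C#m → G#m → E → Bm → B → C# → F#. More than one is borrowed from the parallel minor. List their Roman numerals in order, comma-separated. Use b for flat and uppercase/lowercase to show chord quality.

The diatonic triads in F# major are F#, G#m, A#m, B, C#, D#m, E#dim. Of the given chords, F#, G#m, B and C# are diatonic. C#m (C#–E–G#) doesn't fit — on degree 5 F# major would have C# (V). C#m is the degree-5 chord of F# minor, so it is the borrowed v. E (E–G#–B) doesn't fit — on degree 7 F# major would have E#dim (vii°). E is the degree-7 chord of F# minor, so it is the borrowed bVII. Bm (B–D–F#) doesn't fit — on degree 4 F# major would have B (IV). Bm is the degree-4 chord of F# minor, so it is the borrowed iv.

v, bVII, iv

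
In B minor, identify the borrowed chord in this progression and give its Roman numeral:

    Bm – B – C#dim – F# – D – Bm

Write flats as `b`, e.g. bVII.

The diatonic triads in B minor (with V from harmonic minor) are Bm, C#dim, D, Em, F#, G, A. Bm, C#dim, F# and D are all diatonic. B (B–D#–F#) is not: scale degree 1 in B minor carries Bm (i). In B major the chord on that degree is B, so here it functions as I, borrowed from the parallel major.

I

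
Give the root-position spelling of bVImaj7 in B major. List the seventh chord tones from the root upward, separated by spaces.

G B D F#

The root of bVImaj7 is the lowered 6th degree: G# becomes G. In B minor the chord on G is G–B–D–F#.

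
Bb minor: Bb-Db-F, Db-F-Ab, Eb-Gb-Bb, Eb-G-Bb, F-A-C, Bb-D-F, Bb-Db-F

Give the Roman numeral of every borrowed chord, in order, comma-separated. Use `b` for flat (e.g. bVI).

In Bb minor (with V from harmonic minor) the diatonic chords are Bbm, Cdim, Db, Ebm, F, Gb, Ab. Bb–Db–F = Bbm, Db–F–Ab = Db, Eb–Gb–Bb = Ebm and F–A–C = F are all diatonic. Eb–G–Bb is not: scale degree 4 in Bb minor carries Ebm (iv). In Bb major the chord on that degree is Eb, so here it functions as IV, borrowed from the parallel major. But Bb–D–F is foreign: the diatonic i on degree 1 is Bbm, whereas Bb comes from Bb major. It is labeled I.

IV, I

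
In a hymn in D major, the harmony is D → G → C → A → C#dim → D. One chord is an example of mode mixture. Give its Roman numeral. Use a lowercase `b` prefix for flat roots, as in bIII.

D major has the diatonic set D, Em, F#m, G, A, Bm, C#dim. D, G, A and C#dim all belong to that set. C (C–E–G) doesn't fit — on degree 7 D major would have C#dim (vii°). C is the degree-7 chord of D minor, so it is the borrowed bVII.

bVII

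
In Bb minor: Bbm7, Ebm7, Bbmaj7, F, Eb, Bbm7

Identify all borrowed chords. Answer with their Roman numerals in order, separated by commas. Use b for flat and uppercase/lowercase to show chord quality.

Imaj7, IV

The diatonic triads in Bb minor (with V from harmonic minor) are Bbm, Cdim, Db, Ebm, F, Gb, Ab. Of the given chords, Bbm7, Ebm7 and F are diatonic. Bbmaj7 (Bb–D–F–A) is not: scale degree 1 in Bb minor carries Bbm (i). In Bb major the chord on that degree is Bbmaj7, so here it functions as Imaj7, borrowed from the parallel major. Eb (Eb–G–Bb) is not: scale degree 4 in Bb minor carries Ebm (iv). In Bb major the chord on that degree is Eb, so here it functions as IV, borrowed from the parallel major.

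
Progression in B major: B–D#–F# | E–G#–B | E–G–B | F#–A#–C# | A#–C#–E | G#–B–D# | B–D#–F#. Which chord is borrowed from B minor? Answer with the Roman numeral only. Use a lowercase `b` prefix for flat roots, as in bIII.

The diatonic triads in B major are B, C#m, D#m, E, F#, G#m, A#dim. B–D#–F# = B, E–G#–B = E, F#–A#–C# = F#, A#–C#–E = A#dim and G#–B–D# = G#m are all diatonic. E–G–B is not: scale degree 4 in B major carries E (IV). In B minor the chord on that degree is Em, so here it functions as iv, borrowed from the parallel minor.

iv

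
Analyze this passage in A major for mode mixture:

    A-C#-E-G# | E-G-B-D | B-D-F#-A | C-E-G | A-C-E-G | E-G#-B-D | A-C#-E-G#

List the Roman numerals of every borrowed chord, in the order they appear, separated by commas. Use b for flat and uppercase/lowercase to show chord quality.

In A major the diatonic chords are A, Bm, C#m, D, E, F#m, G#dim. A–C#–E–G# = Amaj7, B–D–F#–A = Bm7 and E–G#–B–D = E7 all belong to that set. E–G–B–D doesn't fit — on degree 5 A major would have E (V). Em7 is the degree-5 chord of A minor, so it is the borrowed v7. C–E–G doesn't fit — on degree 3 A major would have C#m (iii). C is the degree-3 chord of A minor, so it is the borrowed bIII. But A–C–E–G is foreign: the diatonic I on degree 1 is A, whereas Am7 comes from A minor. It is labeled i7.

v7, bIII, i7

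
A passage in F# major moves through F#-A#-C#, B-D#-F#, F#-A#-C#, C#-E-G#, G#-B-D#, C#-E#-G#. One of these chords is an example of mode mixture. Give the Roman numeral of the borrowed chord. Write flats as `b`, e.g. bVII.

v

F# major has the diatonic set F#, G#m, A#m, B, C#, D#m, E#dim. Of the given chords, F#–A#–C# = F#, B–D#–F# = B, G#–B–D# = G#m and C#–E#–G# = C# are diatonic. But C#–E–G# is foreign: the diatonic V on degree 5 is C#, whereas C#m comes from F# minor. It is labeled v.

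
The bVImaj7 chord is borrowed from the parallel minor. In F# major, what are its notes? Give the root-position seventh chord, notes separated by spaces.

D F# A C#

bVImaj7 is built on the lowered scale degree 6. In F# major degree 6 is D#; lowered it becomes D. Stacking thirds in F# minor on D gives D–F#–A–C#.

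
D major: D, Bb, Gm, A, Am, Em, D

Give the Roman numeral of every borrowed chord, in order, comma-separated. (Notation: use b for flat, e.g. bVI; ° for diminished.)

bVI, iv, v

D major has the diatonic set D, Em, F#m, G, A, Bm, C#dim. D, A and Em are all diatonic. Bb (Bb–D–F) is not: scale degree 6 in D major carries Bm (vi). In D minor the chord on that degree is Bb, so here it functions as bVI, borrowed from the parallel minor. Gm (G–Bb–D) doesn't fit — on degree 4 D major would have G (IV). Gm is the degree-4 chord of D minor, so it is the borrowed iv. But Am (A–C–E) is foreign: the diatonic V on degree 5 is A, whereas Am comes from D minor. It is labeled v.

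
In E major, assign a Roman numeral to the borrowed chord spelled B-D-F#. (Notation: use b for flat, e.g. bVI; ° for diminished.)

B is scale degree 5 in E major. The diatonic chord on degree 5 would be B (V), but B–D–F# is the minor chord from E minor. As a borrowed chord it is labeled v.

v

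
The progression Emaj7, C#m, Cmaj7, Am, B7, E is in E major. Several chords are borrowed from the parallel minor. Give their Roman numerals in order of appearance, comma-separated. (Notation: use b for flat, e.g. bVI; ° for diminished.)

bVImaj7, iv

The diatonic triads in E major are E, F#m, G#m, A, B, C#m, D#dim. Emaj7, C#m, B7 and E are all diatonic. Cmaj7 (C–E–G–B) doesn't fit — on degree 6 E major would have C#m (vi). Cmaj7 is the degree-6 chord of E minor, so it is the borrowed bVImaj7. Am (A–C–E) is not: scale degree 4 in E major carries A (IV). In E minor the chord on that degree is Am, so here it functions as iv, borrowed from the parallel minor.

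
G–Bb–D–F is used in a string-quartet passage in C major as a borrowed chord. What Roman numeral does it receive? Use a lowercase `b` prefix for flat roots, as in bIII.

G is scale degree 5 in C major. G–Bb–D–F is a minor-seventh chord — the form found in C minor, not the diatonic V (G). Borrowed into C major it is written v7.

v7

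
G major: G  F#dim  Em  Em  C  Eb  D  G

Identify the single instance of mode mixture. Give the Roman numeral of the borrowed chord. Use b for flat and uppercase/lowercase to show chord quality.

The diatonic triads in G major are G, Am, Bm, C, D, Em, F#dim. Of the given chords, G, F#dim, Em, C and D are diatonic. Eb (Eb–G–Bb) is not: scale degree 6 in G major carries Em (vi). In G minor the chord on that degree is Eb, so here it functions as bVI, borrowed from the parallel minor.

bVI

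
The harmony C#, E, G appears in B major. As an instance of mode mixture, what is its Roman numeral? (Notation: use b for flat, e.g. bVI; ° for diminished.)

ii°

C# is scale degree 2 in B major. Diatonically B major has C#m (ii) on that degree; C#–E–G is instead the diminished chord native to B minor, so it takes the label ii°.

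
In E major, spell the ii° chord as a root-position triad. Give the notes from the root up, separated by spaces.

ii° is built on scale degree 2, which is F# in both E major and its parallel. Stacking thirds in E minor on F# gives F#–A–C.

F# A C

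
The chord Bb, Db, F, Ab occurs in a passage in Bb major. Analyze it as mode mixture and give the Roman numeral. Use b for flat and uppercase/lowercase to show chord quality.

The root Bb is the diatonic 1st degree of Bb major; the borrowing shows in the chord quality. The diatonic chord on degree 1 would be Bb (I), but Bb–Db–F–Ab is the minor-seventh chord from Bb minor. As a borrowed chord it is labeled i7.

i7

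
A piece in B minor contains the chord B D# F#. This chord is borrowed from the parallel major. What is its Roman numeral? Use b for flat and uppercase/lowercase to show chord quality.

I

The root B is the diatonic 1st degree of B minor; the borrowing shows in the chord quality. The diatonic chord on degree 1 would be Bm (i), but B–D#–F# is the major chord from B major. As a borrowed chord it is labeled I.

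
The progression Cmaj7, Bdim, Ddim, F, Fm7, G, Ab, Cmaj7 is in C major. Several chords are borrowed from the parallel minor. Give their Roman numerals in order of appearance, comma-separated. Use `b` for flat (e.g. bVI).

ii°, iv7, bVI

In C major the diatonic chords are C, Dm, Em, F, G, Am, Bdim. Cmaj7, Bdim, F and G are all diatonic. Ddim (D–F–Ab) doesn't fit — on degree 2 C major would have Dm (ii). Ddim is the degree-2 chord of C minor, so it is the borrowed ii°. But Fm7 (F–Ab–C–Eb) is foreign: the diatonic IV on degree 4 is F, whereas Fm7 comes from C minor. It is labeled iv7. Ab (Ab–C–Eb) doesn't fit — on degree 6 C major would have Am (vi). Ab is the degree-6 chord of C minor, so it is the borrowed bVI.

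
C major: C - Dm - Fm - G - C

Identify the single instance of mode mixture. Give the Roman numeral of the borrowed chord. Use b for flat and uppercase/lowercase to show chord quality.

The diatonic triads in C major are C, Dm, Em, F, G, Am, Bdim. C, Dm and G are all diatonic. Fm (F–Ab–C) is not: scale degree 4 in C major carries F (IV). In C minor the chord on that degree is Fm, so here it functions as iv, borrowed from the parallel minor.

iv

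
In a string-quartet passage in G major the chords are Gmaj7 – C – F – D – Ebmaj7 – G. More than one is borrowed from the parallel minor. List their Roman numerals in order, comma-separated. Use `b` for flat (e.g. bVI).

G major has the diatonic set G, Am, Bm, C, D, Em, F#dim. Gmaj7, C, D and G are all diatonic. But F (F–A–C) is foreign: the diatonic vii° on degree 7 is F#dim, whereas F comes from G minor. It is labeled bVII. Ebmaj7 (Eb–G–Bb–D) is not: scale degree 6 in G major carries Em (vi). In G minor the chord on that degree is Ebmaj7, so here it functions as bVImaj7, borrowed from the parallel minor.

bVII, bVImaj7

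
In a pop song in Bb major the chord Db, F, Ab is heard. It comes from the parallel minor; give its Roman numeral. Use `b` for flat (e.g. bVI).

In Bb major scale degree 3 is D; Db is its lowered form, from Bb minor. The diatonic chord on degree 3 would be Dm (iii), but Db–F–Ab is the major chord from Bb minor. As a borrowed chord it is labeled bIII.

bIII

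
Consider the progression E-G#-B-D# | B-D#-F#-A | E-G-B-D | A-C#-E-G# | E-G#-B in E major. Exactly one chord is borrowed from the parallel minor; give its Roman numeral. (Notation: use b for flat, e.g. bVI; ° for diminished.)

i7

The diatonic triads in E major are E, F#m, G#m, A, B, C#m, D#dim. E–G#–B–D# = Emaj7, B–D#–F#–A = B7, A–C#–E–G# = Amaj7 and E–G#–B = E all belong to that set. E–G–B–D is not: scale degree 1 in E major carries E (I). In E minor the chord on that degree is Em7, so here it functions as i7, borrowed from the parallel minor.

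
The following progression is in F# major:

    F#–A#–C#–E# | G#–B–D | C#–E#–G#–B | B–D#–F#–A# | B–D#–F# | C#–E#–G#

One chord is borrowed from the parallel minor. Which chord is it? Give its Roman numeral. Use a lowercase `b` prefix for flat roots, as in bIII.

ii°

The diatonic triads in F# major are F#, G#m, A#m, B, C#, D#m, E#dim. Of the given chords, F#–A#–C#–E# = F#maj7, C#–E#–G#–B = C#7, B–D#–F#–A# = Bmaj7, B–D#–F# = B and C#–E#–G# = C# are diatonic. But G#–B–D is foreign: the diatonic ii on degree 2 is G#m, whereas G#dim comes from F# minor. It is labeled ii°.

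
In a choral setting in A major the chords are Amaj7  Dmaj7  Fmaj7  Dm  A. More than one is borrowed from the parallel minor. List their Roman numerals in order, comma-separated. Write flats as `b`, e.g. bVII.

A major has the diatonic set A, Bm, C#m, D, E, F#m, G#dim. Of the given chords, Amaj7, Dmaj7 and A are diatonic. Fmaj7 (F–A–C–E) doesn't fit — on degree 6 A major would have F#m (vi). Fmaj7 is the degree-6 chord of A minor, so it is the borrowed bVImaj7. Dm (D–F–A) is not: scale degree 4 in A major carries D (IV). In A minor the chord on that degree is Dm, so here it functions as iv, borrowed from the parallel minor.

bVImaj7, iv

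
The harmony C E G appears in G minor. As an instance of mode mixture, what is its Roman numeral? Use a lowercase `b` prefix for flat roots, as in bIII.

IV

C is scale degree 4 in G minor. C–E–G is a major chord — the form found in G major, not the diatonic iv (Cm). Borrowed into G minor it is written IV.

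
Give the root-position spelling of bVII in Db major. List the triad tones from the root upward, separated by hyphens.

The root of bVII is the lowered 7th degree: C becomes Cb. Stacking thirds in Db minor on Cb gives Cb–Eb–Gb.

Cb-Eb-Gb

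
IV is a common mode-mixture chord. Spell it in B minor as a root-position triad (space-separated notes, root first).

E G# B

IV is built on scale degree 4, which is E in both B minor and its parallel. Building the major chord from the parallel major on E: E–G#–B.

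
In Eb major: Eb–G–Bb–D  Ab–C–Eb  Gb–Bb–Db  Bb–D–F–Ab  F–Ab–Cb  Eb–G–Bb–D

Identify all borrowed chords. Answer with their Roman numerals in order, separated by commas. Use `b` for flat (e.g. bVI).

Eb major has the diatonic set Eb, Fm, Gm, Ab, Bb, Cm, Ddim. Eb–G–Bb–D = Ebmaj7, Ab–C–Eb = Ab and Bb–D–F–Ab = Bb7 are all diatonic. Gb–Bb–Db doesn't fit — on degree 3 Eb major would have Gm (iii). Gb is the degree-3 chord of Eb minor, so it is the borrowed bIII. F–Ab–Cb doesn't fit — on degree 2 Eb major would have Fm (ii). Fdim is the degree-2 chord of Eb minor, so it is the borrowed ii°.

bIII, ii°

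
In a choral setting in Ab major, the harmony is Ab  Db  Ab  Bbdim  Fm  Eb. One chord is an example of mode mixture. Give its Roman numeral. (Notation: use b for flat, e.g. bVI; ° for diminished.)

ii°

Ab major has the diatonic set Ab, Bbm, Cm, Db, Eb, Fm, Gdim. Of the given chords, Ab, Db, Fm and Eb are diatonic. But Bbdim (Bb–Db–Fb) is foreign: the diatonic ii on degree 2 is Bbm, whereas Bbdim comes from Ab minor. It is labeled ii°.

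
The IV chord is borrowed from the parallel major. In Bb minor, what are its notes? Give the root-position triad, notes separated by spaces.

IV is built on scale degree 4, which is Eb in both Bb minor and its parallel. Stacking thirds in Bb major on Eb gives Eb–G–Bb.

Eb G Bb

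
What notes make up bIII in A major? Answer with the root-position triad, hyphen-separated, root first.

The root of bIII is the lowered 3rd degree: C# becomes C. Stacking thirds in A minor on C gives C–E–G.

C-E-G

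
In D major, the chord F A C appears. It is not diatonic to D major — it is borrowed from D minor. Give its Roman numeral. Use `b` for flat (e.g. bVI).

The root F is the lowered 3rd scale degree — diatonically D major has F# there. Diatonically D major has F#m (iii) on that degree; F–A–C is instead the major chord native to D minor, so it takes the label bIII.

bIII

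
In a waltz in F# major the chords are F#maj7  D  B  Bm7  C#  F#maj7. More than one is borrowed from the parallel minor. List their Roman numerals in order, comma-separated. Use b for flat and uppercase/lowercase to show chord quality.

F# major has the diatonic set F#, G#m, A#m, B, C#, D#m, E#dim. F#maj7, B and C# all belong to that set. D (D–F#–A) is not: scale degree 6 in F# major carries D#m (vi). In F# minor the chord on that degree is D, so here it functions as bVI, borrowed from the parallel minor. Bm7 (B–D–F#–A) is not: scale degree 4 in F# major carries B (IV). In F# minor the chord on that degree is Bm7, so here it functions as iv7, borrowed from the parallel minor.

bVI, iv7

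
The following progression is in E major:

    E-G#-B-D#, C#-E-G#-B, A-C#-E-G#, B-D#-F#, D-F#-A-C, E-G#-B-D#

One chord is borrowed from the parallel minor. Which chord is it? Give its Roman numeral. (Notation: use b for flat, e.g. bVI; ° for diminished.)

bVII7

In E major the diatonic chords are E, F#m, G#m, A, B, C#m, D#dim. E–G#–B–D# = Emaj7, C#–E–G#–B = C#m7, A–C#–E–G# = Amaj7 and B–D#–F# = B are all diatonic. But D–F#–A–C is foreign: the diatonic vii° on degree 7 is D#dim, whereas D7 comes from E minor. It is labeled bVII7.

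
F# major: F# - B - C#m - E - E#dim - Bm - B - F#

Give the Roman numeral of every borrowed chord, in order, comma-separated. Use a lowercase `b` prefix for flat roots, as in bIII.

v, bVII, iv

In F# major the diatonic chords are F#, G#m, A#m, B, C#, D#m, E#dim. Of the given chords, F#, B and E#dim are diatonic. C#m (C#–E–G#) doesn't fit — on degree 5 F# major would have C# (V). C#m is the degree-5 chord of F# minor, so it is the borrowed v. E (E–G#–B) doesn't fit — on degree 7 F# major would have E#dim (vii°). E is the degree-7 chord of F# minor, so it is the borrowed bVII. Bm (B–D–F#) is not: scale degree 4 in F# major carries B (IV). In F# minor the chord on that degree is Bm, so here it functions as iv, borrowed from the parallel minor.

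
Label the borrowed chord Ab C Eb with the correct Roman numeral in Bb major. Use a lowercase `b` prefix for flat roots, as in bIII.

bVII

Ab is the lowered form of scale degree 7 in Bb major (the diatonic degree 7 is A). Ab–C–Eb is a major chord — the form found in Bb minor, not the diatonic vii° (Adim). Borrowed into Bb major it is written bVII.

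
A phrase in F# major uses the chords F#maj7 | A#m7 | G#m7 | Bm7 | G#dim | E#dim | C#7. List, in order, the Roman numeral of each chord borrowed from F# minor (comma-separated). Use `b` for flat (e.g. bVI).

iv7, ii°

In F# major the diatonic chords are F#, G#m, A#m, B, C#, D#m, E#dim. F#maj7, A#m7, G#m7, E#dim and C#7 are all diatonic. But Bm7 (B–D–F#–A) is foreign: the diatonic IV on degree 4 is B, whereas Bm7 comes from F# minor. It is labeled iv7. G#dim (G#–B–D) doesn't fit — on degree 2 F# major would have G#m (ii). G#dim is the degree-2 chord of F# minor, so it is the borrowed ii°.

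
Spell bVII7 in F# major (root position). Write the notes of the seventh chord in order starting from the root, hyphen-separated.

E-G#-B-D

bVII7 is built on the lowered scale degree 7. In F# major degree 7 is E#; lowered it becomes E. Stacking thirds in F# minor on E gives E–G#–B–D.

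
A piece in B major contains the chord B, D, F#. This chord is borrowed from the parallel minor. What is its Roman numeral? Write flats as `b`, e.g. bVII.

The root B is the diatonic 1st degree of B major; the borrowing shows in the chord quality. Diatonically B major has B (I) on that degree; B–D–F# is instead the minor chord native to B minor, so it takes the label i.

i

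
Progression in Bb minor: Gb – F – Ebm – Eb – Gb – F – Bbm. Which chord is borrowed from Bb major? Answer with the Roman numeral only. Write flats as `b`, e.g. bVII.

IV

The diatonic triads in Bb minor (with V from harmonic minor) are Bbm, Cdim, Db, Ebm, F, Gb, Ab. Gb, F, Ebm and Bbm are all diatonic. Eb (Eb–G–Bb) is not: scale degree 4 in Bb minor carries Ebm (iv). In Bb major the chord on that degree is Eb, so here it functions as IV, borrowed from the parallel major.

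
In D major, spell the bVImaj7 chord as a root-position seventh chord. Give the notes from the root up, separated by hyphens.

Scale degree 6 in D major is B. bVImaj7 uses the lowered form, Bb, taken from D minor. Stacking thirds in D minor on Bb gives Bb–D–F–A.

Bb-D-F-A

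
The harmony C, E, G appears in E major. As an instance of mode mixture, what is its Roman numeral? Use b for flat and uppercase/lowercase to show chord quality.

bVI

C is the lowered form of scale degree 6 in E major (the diatonic degree 6 is C#). C–E–G is a major chord — the form found in E minor, not the diatonic vi (C#m). Borrowed into E major it is written bVI.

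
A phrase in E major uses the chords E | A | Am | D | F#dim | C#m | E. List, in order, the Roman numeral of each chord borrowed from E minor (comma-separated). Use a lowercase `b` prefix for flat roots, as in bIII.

iv, bVII, ii°

In E major the diatonic chords are E, F#m, G#m, A, B, C#m, D#dim. E, A and C#m are all diatonic. Am (A–C–E) doesn't fit — on degree 4 E major would have A (IV). Am is the degree-4 chord of E minor, so it is the borrowed iv. D (D–F#–A) doesn't fit — on degree 7 E major would have D#dim (vii°). D is the degree-7 chord of E minor, so it is the borrowed bVII. F#dim (F#–A–C) doesn't fit — on degree 2 E major would have F#m (ii). F#dim is the degree-2 chord of E minor, so it is the borrowed ii°.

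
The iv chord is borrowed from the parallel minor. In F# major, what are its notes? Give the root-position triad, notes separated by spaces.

The root, B, is scale degree 4 — the same note in F# major and F# minor; only the chord quality changes. In F# minor the chord on B is B–D–F#.

B D F#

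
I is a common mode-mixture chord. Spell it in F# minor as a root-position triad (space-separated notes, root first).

F# A# C#

The root, F#, is scale degree 1 — the same note in F# minor and F# major; only the chord quality changes. Stacking thirds in F# major on F# gives F#–A#–C#.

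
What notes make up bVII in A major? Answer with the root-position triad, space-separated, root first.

Scale degree 7 in A major is G#. bVII uses the lowered form, G, taken from A minor. Stacking thirds in A minor on G gives G–B–D.

G B D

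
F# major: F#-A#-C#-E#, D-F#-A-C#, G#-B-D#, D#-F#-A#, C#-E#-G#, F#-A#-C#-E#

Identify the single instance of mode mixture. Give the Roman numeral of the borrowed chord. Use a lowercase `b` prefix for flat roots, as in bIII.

bVImaj7

F# major has the diatonic set F#, G#m, A#m, B, C#, D#m, E#dim. Of the given chords, F#–A#–C#–E# = F#maj7, G#–B–D# = G#m, D#–F#–A# = D#m and C#–E#–G# = C# are diatonic. D–F#–A–C# doesn't fit — on degree 6 F# major would have D#m (vi). Dmaj7 is the degree-6 chord of F# minor, so it is the borrowed bVImaj7.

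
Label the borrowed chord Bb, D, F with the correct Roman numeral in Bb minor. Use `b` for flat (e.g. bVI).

The root Bb is the diatonic 1st degree of Bb minor; the borrowing shows in the chord quality. The diatonic chord on degree 1 would be Bbm (i), but Bb–D–F is the major chord from Bb major. As a borrowed chord it is labeled I.

I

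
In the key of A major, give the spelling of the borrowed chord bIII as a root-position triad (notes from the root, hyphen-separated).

The root of bIII is the lowered 3rd degree: C# becomes C. Stacking thirds in A minor on C gives C–E–G.

C-E-G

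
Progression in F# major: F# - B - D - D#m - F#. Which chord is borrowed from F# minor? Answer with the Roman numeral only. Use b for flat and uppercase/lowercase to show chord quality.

bVI

In F# major the diatonic chords are F#, G#m, A#m, B, C#, D#m, E#dim. Of the given chords, F#, B and D#m are diatonic. D (D–F#–A) is not: scale degree 6 in F# major carries D#m (vi). In F# minor the chord on that degree is D, so here it functions as bVI, borrowed from the parallel minor.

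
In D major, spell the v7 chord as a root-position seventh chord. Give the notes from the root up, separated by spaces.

The root, A, is scale degree 5 — the same note in D major and D minor; only the chord quality changes. In D minor the chord on A is A–C–E–G.

A C E G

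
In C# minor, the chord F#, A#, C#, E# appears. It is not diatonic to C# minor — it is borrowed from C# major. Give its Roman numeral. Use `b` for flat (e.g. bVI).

The root F# is the diatonic 4th degree of C# minor; the borrowing shows in the chord quality. The diatonic chord on degree 4 would be F#m (iv), but F#–A#–C#–E# is the major-seventh chord from C# major. As a borrowed chord it is labeled IVmaj7.

IVmaj7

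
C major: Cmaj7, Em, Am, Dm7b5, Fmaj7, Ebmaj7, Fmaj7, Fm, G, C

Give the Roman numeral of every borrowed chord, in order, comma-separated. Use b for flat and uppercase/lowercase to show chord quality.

In C major the diatonic chords are C, Dm, Em, F, G, Am, Bdim. Cmaj7, Em, Am, Fmaj7, G and C are all diatonic. But Dm7b5 (D–F–Ab–C) is foreign: the diatonic ii on degree 2 is Dm, whereas Dm7b5 comes from C minor. It is labeled iiø7. But Ebmaj7 (Eb–G–Bb–D) is foreign: the diatonic iii on degree 3 is Em, whereas Ebmaj7 comes from C minor. It is labeled bIIImaj7. But Fm (F–Ab–C) is foreign: the diatonic IV on degree 4 is F, whereas Fm comes from C minor. It is labeled iv.

iiø7, bIIImaj7, iv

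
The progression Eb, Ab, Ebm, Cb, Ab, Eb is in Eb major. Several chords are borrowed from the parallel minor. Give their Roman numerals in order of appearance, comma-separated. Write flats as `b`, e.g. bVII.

i, bVI

The diatonic triads in Eb major are Eb, Fm, Gm, Ab, Bb, Cm, Ddim. Of the given chords, Eb and Ab are diatonic. Ebm (Eb–Gb–Bb) is not: scale degree 1 in Eb major carries Eb (I). In Eb minor the chord on that degree is Ebm, so here it functions as i, borrowed from the parallel minor. Cb (Cb–Eb–Gb) is not: scale degree 6 in Eb major carries Cm (vi). In Eb minor the chord on that degree is Cb, so here it functions as bVI, borrowed from the parallel minor.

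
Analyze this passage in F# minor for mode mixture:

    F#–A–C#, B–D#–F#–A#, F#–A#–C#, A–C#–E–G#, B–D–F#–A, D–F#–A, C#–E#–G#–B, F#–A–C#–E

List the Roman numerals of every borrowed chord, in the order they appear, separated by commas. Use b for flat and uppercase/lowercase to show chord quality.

IVmaj7, I

In F# minor (with V from harmonic minor) the diatonic chords are F#m, G#dim, A, Bm, C#, D, E. F#–A–C# = F#m, A–C#–E–G# = Amaj7, B–D–F#–A = Bm7, D–F#–A = D, C#–E#–G#–B = C#7 and F#–A–C#–E = F#m7 are all diatonic. B–D#–F#–A# doesn't fit — on degree 4 F# minor would have Bm (iv). Bmaj7 is the degree-4 chord of F# major, so it is the borrowed IVmaj7. F#–A#–C# is not: scale degree 1 in F# minor carries F#m (i). In F# major the chord on that degree is F#, so here it functions as I, borrowed from the parallel major.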